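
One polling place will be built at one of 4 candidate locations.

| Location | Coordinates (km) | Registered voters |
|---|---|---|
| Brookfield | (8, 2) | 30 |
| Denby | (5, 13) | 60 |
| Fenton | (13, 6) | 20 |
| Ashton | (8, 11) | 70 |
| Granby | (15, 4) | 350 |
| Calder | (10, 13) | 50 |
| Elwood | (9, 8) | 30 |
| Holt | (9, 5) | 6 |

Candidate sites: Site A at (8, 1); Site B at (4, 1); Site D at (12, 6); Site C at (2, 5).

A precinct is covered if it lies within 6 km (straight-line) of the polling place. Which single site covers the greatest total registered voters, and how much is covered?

Coverage radius r = 6 km; a point is covered iff (Δx)²+(Δy)² ≤ 6² = 36.
  Site A (8, 1): covers {Brookfield, Holt} → 36
  Site B (4, 1): covers {Brookfield} → 30
  Site D (12, 6): covers {Brookfield, Fenton, Granby, Elwood, Holt} → 436
  Site C (2, 5): covers {none} → 0
Maximum coverage at Site D: 436 registered voters.

Site D, covering 436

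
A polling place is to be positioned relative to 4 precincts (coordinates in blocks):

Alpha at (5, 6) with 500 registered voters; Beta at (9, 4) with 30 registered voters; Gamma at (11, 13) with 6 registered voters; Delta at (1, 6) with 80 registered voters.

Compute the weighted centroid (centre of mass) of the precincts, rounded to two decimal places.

The minimiser of Σwᵢ‖p−pᵢ‖² is the weighted centroid p* = (Σwᵢpᵢ)/(Σwᵢ).
Σwᵢ = 616.
Σwᵢxᵢ = 500·5 + 30·9 + 6·11 + 80·1 = 2916.
Σwᵢyᵢ = 500·6 + 30·4 + 6·13 + 80·6 = 3678.
x* = 2916/616 = 4.73, y* = 3678/616 = 5.97.

(4.73, 5.97)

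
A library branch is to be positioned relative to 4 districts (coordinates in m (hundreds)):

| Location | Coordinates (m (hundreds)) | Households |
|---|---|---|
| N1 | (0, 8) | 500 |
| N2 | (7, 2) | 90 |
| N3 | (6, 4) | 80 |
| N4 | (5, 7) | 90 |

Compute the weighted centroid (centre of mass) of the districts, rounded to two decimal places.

(2.05, 6.75)

The minimiser of Σwᵢ‖p−pᵢ‖² is the weighted centroid p* = (Σwᵢpᵢ)/(Σwᵢ).
Σwᵢ = 760.
Σwᵢxᵢ = 500·0 + 90·7 + 80·6 + 90·5 = 1560.
Σwᵢyᵢ = 500·8 + 90·2 + 80·4 + 90·7 = 5130.
x* = 1560/760 = 2.05, y* = 5130/760 = 6.75.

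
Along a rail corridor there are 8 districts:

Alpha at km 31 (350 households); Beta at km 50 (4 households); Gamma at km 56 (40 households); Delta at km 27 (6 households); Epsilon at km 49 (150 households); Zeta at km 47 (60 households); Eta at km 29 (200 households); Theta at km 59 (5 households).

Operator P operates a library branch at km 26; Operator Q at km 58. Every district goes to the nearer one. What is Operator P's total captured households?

The indifferent point is the midpoint (26+58)/2 = 42; districts left of it (closer to Operator P at 26) go to Operator P, those right go to Operator Q.
  Delta at 27 (w=6) → Operator P
  Eta at 29 (w=200) → Operator P
  Alpha at 31 (w=350) → Operator P
  Zeta at 47 (w=60) → Operator Q
  Epsilon at 49 (w=150) → Operator Q
  Beta at 50 (w=4) → Operator Q
  Gamma at 56 (w=40) → Operator Q
  Theta at 59 (w=5) → Operator Q
Operator P captures 556; Operator Q captures 259.

556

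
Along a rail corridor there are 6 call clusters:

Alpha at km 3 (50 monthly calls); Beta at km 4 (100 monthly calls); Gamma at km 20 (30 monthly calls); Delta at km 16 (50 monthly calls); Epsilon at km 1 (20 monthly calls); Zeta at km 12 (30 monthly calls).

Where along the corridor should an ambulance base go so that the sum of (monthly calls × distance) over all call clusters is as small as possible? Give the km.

For a sum of weighted absolute distances on a line, the optimum is the weighted median (not the mean). Total weight W = 280; half-weight = 140.
Sort by position and accumulate weight:
  km 1 (Epsilon, w=20) → cum 20
  km 3 (Alpha, w=50) → cum 70
  km 4 (Beta, w=100) → cum 170  ≥ 140 → median here
  km 12 (Zeta, w=30) → cum 200
  km 16 (Delta, w=50) → cum 250
  km 20 (Gamma, w=30) → cum 280
Optimal location: km 4.

x = 4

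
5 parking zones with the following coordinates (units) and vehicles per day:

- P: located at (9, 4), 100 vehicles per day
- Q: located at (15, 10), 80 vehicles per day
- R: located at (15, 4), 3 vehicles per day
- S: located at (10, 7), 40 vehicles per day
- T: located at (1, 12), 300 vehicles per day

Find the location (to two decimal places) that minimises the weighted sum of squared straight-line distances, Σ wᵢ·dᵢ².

The minimiser of Σwᵢ‖p−pᵢ‖² is the weighted centroid p* = (Σwᵢpᵢ)/(Σwᵢ).
Σwᵢ = 523.
Σwᵢxᵢ = 100·9 + 80·15 + 3·15 + 40·10 + 300·1 = 2845.
Σwᵢyᵢ = 100·4 + 80·10 + 3·4 + 40·7 + 300·12 = 5092.
x* = 2845/523 = 5.44, y* = 5092/523 = 9.74.

(5.44, 9.74)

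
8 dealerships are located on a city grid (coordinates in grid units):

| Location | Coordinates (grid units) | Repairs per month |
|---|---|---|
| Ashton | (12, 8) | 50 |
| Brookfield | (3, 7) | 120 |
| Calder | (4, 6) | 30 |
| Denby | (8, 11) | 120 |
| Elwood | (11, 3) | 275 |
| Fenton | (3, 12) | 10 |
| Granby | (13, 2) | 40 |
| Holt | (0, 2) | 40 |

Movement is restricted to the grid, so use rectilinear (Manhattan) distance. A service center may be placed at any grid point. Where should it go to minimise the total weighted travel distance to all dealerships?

(11, 3)

Manhattan distance separates: Σwᵢ(|x−xᵢ|+|y−yᵢ|) = Σwᵢ|x−xᵢ| + Σwᵢ|y−yᵢ|, so x and y are optimised independently as 1-D weighted medians.
Total weight W = 685; half = 342.5.
x-coordinate, sorted with cumulative weight:
  x=0 (Holt, w=40) cum 40
  x=3 (Brookfield, w=120) cum 160
  x=3 (Fenton, w=10) cum 170
  x=4 (Calder, w=30) cum 200
  x=8 (Denby, w=120) cum 320
  x=11 (Elwood, w=275) cum 595  ← median
  x=12 (Ashton, w=50) cum 645
  x=13 (Granby, w=40) cum 685
⇒ x* = 11
y-coordinate, sorted with cumulative weight:
  y=2 (Granby, w=40) cum 40
  y=2 (Holt, w=40) cum 80
  y=3 (Elwood, w=275) cum 355  ← median
  y=6 (Calder, w=30) cum 385
  y=7 (Brookfield, w=120) cum 505
  y=8 (Ashton, w=50) cum 555
  y=11 (Denby, w=120) cum 675
  y=12 (Fenton, w=10) cum 685
⇒ y* = 3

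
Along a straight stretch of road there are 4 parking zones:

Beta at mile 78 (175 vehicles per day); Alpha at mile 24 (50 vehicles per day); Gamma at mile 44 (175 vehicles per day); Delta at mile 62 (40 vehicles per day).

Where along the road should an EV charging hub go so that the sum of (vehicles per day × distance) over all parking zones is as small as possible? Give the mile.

For a sum of weighted absolute distances on a line, the optimum is the weighted median (not the mean). Total weight W = 440; half-weight = 220.
Sort by position and accumulate weight:
  mile 24 (Alpha, w=50) → cum 50
  mile 44 (Gamma, w=175) → cum 225  ≥ 220 → median here
  mile 62 (Delta, w=40) → cum 265
  mile 78 (Beta, w=175) → cum 440
Optimal location: mile 44.

x = 44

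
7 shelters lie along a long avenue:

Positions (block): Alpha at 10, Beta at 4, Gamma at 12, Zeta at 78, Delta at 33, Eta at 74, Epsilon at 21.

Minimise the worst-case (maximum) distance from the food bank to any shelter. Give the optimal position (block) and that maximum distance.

location 41, max distance 37

The 1-center on a line is the midpoint of the two extreme points: leftmost at 4, rightmost at 78.
Optimal location = (4 + 78)/2 = 41; maximum distance = (78 − 4)/2 = 37.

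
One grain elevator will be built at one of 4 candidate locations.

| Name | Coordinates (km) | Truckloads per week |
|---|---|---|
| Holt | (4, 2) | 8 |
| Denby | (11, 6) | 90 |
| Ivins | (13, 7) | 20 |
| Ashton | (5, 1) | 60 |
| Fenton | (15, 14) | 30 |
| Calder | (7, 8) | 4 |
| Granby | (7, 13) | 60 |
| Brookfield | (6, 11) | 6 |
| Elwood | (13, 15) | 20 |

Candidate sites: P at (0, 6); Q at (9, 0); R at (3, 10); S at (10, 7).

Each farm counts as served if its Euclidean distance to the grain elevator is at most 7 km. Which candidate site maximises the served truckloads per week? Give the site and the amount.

Coverage radius r = 7 km; a point is covered iff (Δx)²+(Δy)² ≤ 7² = 49.
  P (0, 6): covers {Holt} → 8
  Q (9, 0): covers {Holt, Denby, Ashton} → 158
  R (3, 10): covers {Calder, Granby, Brookfield} → 70
  S (10, 7): covers {Denby, Ivins, Calder, Granby, Brookfield} → 180
Maximum coverage at S: 180 truckloads per week.

S, covering 180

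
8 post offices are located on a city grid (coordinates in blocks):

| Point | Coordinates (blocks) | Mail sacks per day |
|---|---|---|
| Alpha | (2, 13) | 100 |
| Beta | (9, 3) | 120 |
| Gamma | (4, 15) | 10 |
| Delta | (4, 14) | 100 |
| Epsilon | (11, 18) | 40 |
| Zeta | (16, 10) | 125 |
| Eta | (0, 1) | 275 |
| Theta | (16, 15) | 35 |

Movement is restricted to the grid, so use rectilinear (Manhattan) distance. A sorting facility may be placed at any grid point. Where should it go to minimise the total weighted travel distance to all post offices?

Manhattan distance separates: Σwᵢ(|x−xᵢ|+|y−yᵢ|) = Σwᵢ|x−xᵢ| + Σwᵢ|y−yᵢ|, so x and y are optimised independently as 1-D weighted medians.
Total weight W = 805; half = 402.5.
x-coordinate, sorted with cumulative weight:
  x=0 (Eta, w=275) cum 275
  x=2 (Alpha, w=100) cum 375
  x=4 (Gamma, w=10) cum 385
  x=4 (Delta, w=100) cum 485  ← median
  x=9 (Beta, w=120) cum 605
  x=11 (Epsilon, w=40) cum 645
  x=16 (Zeta, w=125) cum 770
  x=16 (Theta, w=35) cum 805
⇒ x* = 4
y-coordinate, sorted with cumulative weight:
  y=1 (Eta, w=275) cum 275
  y=3 (Beta, w=120) cum 395
  y=10 (Zeta, w=125) cum 520  ← median
  y=13 (Alpha, w=100) cum 620
  y=14 (Delta, w=100) cum 720
  y=15 (Gamma, w=10) cum 730
  y=15 (Theta, w=35) cum 765
  y=18 (Epsilon, w=40) cum 805
⇒ y* = 10

(4, 10)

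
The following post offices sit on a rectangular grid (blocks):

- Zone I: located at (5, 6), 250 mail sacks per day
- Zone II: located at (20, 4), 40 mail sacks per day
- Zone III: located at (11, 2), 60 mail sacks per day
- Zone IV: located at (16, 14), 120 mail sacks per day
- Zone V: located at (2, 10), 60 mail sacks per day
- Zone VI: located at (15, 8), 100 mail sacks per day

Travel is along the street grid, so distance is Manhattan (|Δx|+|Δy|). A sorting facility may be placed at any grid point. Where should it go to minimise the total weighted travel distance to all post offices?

Manhattan distance separates: Σwᵢ(|x−xᵢ|+|y−yᵢ|) = Σwᵢ|x−xᵢ| + Σwᵢ|y−yᵢ|, so x and y are optimised independently as 1-D weighted medians.
Total weight W = 630; half = 315.
x-coordinate, sorted with cumulative weight:
  x=2 (Zone V, w=60) cum 60
  x=5 (Zone I, w=250) cum 310
  x=11 (Zone III, w=60) cum 370  ← median
  x=15 (Zone VI, w=100) cum 470
  x=16 (Zone IV, w=120) cum 590
  x=20 (Zone II, w=40) cum 630
⇒ x* = 11
y-coordinate, sorted with cumulative weight:
  y=2 (Zone III, w=60) cum 60
  y=4 (Zone II, w=40) cum 100
  y=6 (Zone I, w=250) cum 350  ← median
  y=8 (Zone VI, w=100) cum 450
  y=10 (Zone V, w=60) cum 510
  y=14 (Zone IV, w=120) cum 630
⇒ y* = 6

(11, 6)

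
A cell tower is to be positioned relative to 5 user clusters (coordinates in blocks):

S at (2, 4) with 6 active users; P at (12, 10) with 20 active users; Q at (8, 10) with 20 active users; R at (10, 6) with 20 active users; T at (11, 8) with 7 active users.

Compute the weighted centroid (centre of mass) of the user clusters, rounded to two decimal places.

The minimiser of Σwᵢ‖p−pᵢ‖² is the weighted centroid p* = (Σwᵢpᵢ)/(Σwᵢ).
Σwᵢ = 73.
Σwᵢxᵢ = 6·2 + 20·12 + 20·8 + 20·10 + 7·11 = 689.
Σwᵢyᵢ = 6·4 + 20·10 + 20·10 + 20·6 + 7·8 = 600.
x* = 689/73 = 9.44, y* = 600/73 = 8.22.

(9.44, 8.22)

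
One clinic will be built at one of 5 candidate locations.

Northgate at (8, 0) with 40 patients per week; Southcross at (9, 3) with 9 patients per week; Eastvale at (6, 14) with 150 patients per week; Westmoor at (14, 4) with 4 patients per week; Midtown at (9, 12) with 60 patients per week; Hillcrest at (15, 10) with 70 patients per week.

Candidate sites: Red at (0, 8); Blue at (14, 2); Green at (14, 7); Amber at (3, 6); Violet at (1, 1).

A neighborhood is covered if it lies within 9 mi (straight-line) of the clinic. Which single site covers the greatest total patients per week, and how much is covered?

Amber, covering 259

Coverage radius r = 9 mi; a point is covered iff (Δx)²+(Δy)² ≤ 9² = 81.
  Red (0, 8): covers {Eastvale} → 150
  Blue (14, 2): covers {Northgate, Southcross, Westmoor, Hillcrest} → 123
  Green (14, 7): covers {Southcross, Westmoor, Midtown, Hillcrest} → 143
  Amber (3, 6): covers {Northgate, Southcross, Eastvale, Midtown} → 259
  Violet (1, 1): covers {Northgate, Southcross} → 49
Maximum coverage at Amber: 259 patients per week.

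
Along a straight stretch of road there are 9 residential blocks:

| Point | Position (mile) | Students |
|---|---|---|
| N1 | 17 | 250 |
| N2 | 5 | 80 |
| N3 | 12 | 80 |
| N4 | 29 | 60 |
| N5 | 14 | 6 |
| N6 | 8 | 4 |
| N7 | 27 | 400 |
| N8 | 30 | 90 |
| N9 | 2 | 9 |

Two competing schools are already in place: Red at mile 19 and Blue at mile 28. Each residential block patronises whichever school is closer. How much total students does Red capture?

The indifferent point is the midpoint (19+28)/2 = 23.5; residential blocks left of it (closer to Red at 19) go to Red, those right go to Blue.
  N9 at 2 (w=9) → Red
  N2 at 5 (w=80) → Red
  N6 at 8 (w=4) → Red
  N3 at 12 (w=80) → Red
  N5 at 14 (w=6) → Red
  N1 at 17 (w=250) → Red
  N7 at 27 (w=400) → Blue
  N4 at 29 (w=60) → Blue
  N8 at 30 (w=90) → Blue
Red captures 429; Blue captures 550.

429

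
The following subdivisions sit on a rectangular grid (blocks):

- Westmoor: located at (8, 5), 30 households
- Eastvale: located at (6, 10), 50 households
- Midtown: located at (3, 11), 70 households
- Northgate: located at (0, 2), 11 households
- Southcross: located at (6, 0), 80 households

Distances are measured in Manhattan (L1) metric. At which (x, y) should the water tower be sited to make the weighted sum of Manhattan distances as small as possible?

Manhattan distance separates: Σwᵢ(|x−xᵢ|+|y−yᵢ|) = Σwᵢ|x−xᵢ| + Σwᵢ|y−yᵢ|, so x and y are optimised independently as 1-D weighted medians.
Total weight W = 241; half = 120.5.
x-coordinate, sorted with cumulative weight:
  x=0 (Northgate, w=11) cum 11
  x=3 (Midtown, w=70) cum 81
  x=6 (Eastvale, w=50) cum 131  ← median
  x=6 (Southcross, w=80) cum 211
  x=8 (Westmoor, w=30) cum 241
⇒ x* = 6
y-coordinate, sorted with cumulative weight:
  y=0 (Southcross, w=80) cum 80
  y=2 (Northgate, w=11) cum 91
  y=5 (Westmoor, w=30) cum 121  ← median
  y=10 (Eastvale, w=50) cum 171
  y=11 (Midtown, w=70) cum 241
⇒ y* = 5

(6, 5)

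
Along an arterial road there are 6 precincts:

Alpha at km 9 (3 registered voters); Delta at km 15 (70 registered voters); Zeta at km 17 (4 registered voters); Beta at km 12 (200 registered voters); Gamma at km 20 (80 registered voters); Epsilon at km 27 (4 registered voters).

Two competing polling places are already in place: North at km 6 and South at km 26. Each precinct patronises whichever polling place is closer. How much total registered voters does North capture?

The indifferent point is the midpoint (6+26)/2 = 16; precincts left of it (closer to North at 6) go to North, those right go to South.
  Alpha at 9 (w=3) → North
  Beta at 12 (w=200) → North
  Delta at 15 (w=70) → North
  Zeta at 17 (w=4) → South
  Gamma at 20 (w=80) → South
  Epsilon at 27 (w=4) → South
North captures 273; South captures 88.

273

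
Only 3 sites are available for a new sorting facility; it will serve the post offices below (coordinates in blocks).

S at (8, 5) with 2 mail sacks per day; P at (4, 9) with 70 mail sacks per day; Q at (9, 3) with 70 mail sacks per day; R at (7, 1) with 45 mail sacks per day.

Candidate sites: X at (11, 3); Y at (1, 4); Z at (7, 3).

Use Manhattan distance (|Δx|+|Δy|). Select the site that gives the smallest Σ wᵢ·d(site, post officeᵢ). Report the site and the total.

Total weighted distance at each candidate:
  X (11, 3): total = 1330
  Y (1, 4): total = 1611
  Z (7, 3): total = 866
Minimum is at Z with total 866 blocks.

Z, total 866 blocks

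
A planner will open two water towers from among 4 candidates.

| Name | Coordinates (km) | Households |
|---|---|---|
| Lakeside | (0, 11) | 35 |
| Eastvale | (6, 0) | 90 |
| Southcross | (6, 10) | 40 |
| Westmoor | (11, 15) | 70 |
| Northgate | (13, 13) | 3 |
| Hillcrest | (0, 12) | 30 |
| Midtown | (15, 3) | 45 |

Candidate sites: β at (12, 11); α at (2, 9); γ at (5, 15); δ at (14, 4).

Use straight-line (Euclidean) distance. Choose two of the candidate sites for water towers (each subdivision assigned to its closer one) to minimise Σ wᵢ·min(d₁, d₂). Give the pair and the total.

{γ, δ}, total 1916.4

Evaluate every pair (each demand assigned to the nearer of the two):
  {γ, δ}: total = 1916.4
  {β, α}: total = 1938.3
  {α, δ}: total = 2025.0
  {β, δ}: total = 2188.5
  {α, γ}: total = 2347.5
  {β, γ}: total = 2410.5
Best pair: {γ, δ} with total 1916.4.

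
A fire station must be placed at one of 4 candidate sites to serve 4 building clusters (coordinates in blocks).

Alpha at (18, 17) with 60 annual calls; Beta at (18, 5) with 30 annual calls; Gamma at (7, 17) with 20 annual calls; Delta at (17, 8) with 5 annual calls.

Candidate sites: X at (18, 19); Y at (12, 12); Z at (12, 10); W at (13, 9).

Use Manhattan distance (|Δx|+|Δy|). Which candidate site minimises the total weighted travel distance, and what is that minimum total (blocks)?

Total weighted distance at each candidate:
  X (18, 19): total = 860
  Y (12, 12): total = 1295
  Z (12, 10): total = 1385
  W (13, 9): total = 1355
Minimum is at X with total 860 blocks.

X, total 860 blocks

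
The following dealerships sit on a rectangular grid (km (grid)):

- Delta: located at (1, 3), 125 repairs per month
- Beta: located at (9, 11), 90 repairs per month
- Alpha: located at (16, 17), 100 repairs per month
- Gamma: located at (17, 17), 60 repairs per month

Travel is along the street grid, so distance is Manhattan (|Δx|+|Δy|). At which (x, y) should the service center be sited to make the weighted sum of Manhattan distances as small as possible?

(9, 11)

Manhattan distance separates: Σwᵢ(|x−xᵢ|+|y−yᵢ|) = Σwᵢ|x−xᵢ| + Σwᵢ|y−yᵢ|, so x and y are optimised independently as 1-D weighted medians.
Total weight W = 375; half = 187.5.
x-coordinate, sorted with cumulative weight:
  x=1 (Delta, w=125) cum 125
  x=9 (Beta, w=90) cum 215  ← median
  x=16 (Alpha, w=100) cum 315
  x=17 (Gamma, w=60) cum 375
⇒ x* = 9
y-coordinate, sorted with cumulative weight:
  y=3 (Delta, w=125) cum 125
  y=11 (Beta, w=90) cum 215  ← median
  y=17 (Alpha, w=100) cum 315
  y=17 (Gamma, w=60) cum 375
⇒ y* = 11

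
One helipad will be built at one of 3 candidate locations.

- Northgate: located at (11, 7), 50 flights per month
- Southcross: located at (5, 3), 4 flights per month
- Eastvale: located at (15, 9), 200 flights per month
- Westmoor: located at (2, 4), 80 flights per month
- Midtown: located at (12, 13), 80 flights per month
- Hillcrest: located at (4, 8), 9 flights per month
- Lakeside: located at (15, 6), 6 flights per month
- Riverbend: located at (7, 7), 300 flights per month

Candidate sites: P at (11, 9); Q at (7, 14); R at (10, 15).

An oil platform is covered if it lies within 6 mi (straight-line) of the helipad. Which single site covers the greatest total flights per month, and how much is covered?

Coverage radius r = 6 mi; a point is covered iff (Δx)²+(Δy)² ≤ 6² = 36.
  P (11, 9): covers {Northgate, Eastvale, Midtown, Lakeside, Riverbend} → 636
  Q (7, 14): covers {Midtown} → 80
  R (10, 15): covers {Midtown} → 80
Maximum coverage at P: 636 flights per month.

P, covering 636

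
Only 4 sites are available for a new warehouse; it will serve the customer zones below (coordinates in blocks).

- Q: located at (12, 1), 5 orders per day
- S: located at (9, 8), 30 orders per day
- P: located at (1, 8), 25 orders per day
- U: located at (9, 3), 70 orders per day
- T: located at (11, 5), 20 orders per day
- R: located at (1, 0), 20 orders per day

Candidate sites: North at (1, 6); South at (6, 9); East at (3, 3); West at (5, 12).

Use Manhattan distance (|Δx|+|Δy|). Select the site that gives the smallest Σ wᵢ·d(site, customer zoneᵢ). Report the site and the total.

East, total 1280 blocks

Total weighted distance at each candidate:
  North (1, 6): total = 1540
  South (6, 9): total = 1430
  East (3, 3): total = 1280
  West (5, 12): total = 2020
Minimum is at East with total 1280 blocks.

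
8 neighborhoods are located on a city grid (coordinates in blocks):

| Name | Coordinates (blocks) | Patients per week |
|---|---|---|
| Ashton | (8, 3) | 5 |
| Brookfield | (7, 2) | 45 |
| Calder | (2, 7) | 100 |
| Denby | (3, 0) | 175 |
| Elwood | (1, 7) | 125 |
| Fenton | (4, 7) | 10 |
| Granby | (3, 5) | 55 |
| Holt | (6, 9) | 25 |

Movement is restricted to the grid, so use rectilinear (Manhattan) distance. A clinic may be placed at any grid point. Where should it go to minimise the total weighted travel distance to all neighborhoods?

Manhattan distance separates: Σwᵢ(|x−xᵢ|+|y−yᵢ|) = Σwᵢ|x−xᵢ| + Σwᵢ|y−yᵢ|, so x and y are optimised independently as 1-D weighted medians.
Total weight W = 540; half = 270.
x-coordinate, sorted with cumulative weight:
  x=1 (Elwood, w=125) cum 125
  x=2 (Calder, w=100) cum 225
  x=3 (Denby, w=175) cum 400  ← median
  x=3 (Granby, w=55) cum 455
  x=4 (Fenton, w=10) cum 465
  x=6 (Holt, w=25) cum 490
  x=7 (Brookfield, w=45) cum 535
  x=8 (Ashton, w=5) cum 540
⇒ x* = 3
y-coordinate, sorted with cumulative weight:
  y=0 (Denby, w=175) cum 175
  y=2 (Brookfield, w=45) cum 220
  y=3 (Ashton, w=5) cum 225
  y=5 (Granby, w=55) cum 280  ← median
  y=7 (Calder, w=100) cum 380
  y=7 (Elwood, w=125) cum 505
  y=7 (Fenton, w=10) cum 515
  y=9 (Holt, w=25) cum 540
⇒ y* = 5

(3, 5)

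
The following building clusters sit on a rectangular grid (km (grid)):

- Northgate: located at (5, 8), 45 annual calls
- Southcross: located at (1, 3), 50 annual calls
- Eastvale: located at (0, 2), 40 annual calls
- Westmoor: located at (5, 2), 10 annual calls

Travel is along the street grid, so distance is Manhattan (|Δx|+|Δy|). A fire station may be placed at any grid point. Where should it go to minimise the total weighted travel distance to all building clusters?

Manhattan distance separates: Σwᵢ(|x−xᵢ|+|y−yᵢ|) = Σwᵢ|x−xᵢ| + Σwᵢ|y−yᵢ|, so x and y are optimised independently as 1-D weighted medians.
Total weight W = 145; half = 72.5.
x-coordinate, sorted with cumulative weight:
  x=0 (Eastvale, w=40) cum 40
  x=1 (Southcross, w=50) cum 90  ← median
  x=5 (Northgate, w=45) cum 135
  x=5 (Westmoor, w=10) cum 145
⇒ x* = 1
y-coordinate, sorted with cumulative weight:
  y=2 (Eastvale, w=40) cum 40
  y=2 (Westmoor, w=10) cum 50
  y=3 (Southcross, w=50) cum 100  ← median
  y=8 (Northgate, w=45) cum 145
⇒ y* = 3

(1, 3)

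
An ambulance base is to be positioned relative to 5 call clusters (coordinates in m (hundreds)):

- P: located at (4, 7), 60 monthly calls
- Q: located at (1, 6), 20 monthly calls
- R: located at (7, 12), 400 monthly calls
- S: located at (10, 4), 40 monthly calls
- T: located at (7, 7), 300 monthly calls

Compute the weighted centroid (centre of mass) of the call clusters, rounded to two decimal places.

(6.78, 9.27)

The minimiser of Σwᵢ‖p−pᵢ‖² is the weighted centroid p* = (Σwᵢpᵢ)/(Σwᵢ).
Σwᵢ = 820.
Σwᵢxᵢ = 60·4 + 20·1 + 400·7 + 40·10 + 300·7 = 5560.
Σwᵢyᵢ = 60·7 + 20·6 + 400·12 + 40·4 + 300·7 = 7600.
x* = 5560/820 = 6.78, y* = 7600/820 = 9.27.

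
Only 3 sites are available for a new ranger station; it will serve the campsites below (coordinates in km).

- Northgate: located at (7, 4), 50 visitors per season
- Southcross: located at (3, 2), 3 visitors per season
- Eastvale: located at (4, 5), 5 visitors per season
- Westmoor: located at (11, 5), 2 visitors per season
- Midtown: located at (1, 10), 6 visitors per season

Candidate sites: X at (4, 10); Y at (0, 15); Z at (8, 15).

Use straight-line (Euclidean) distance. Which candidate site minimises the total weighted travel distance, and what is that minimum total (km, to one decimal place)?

X, total 419.8 km

Total weighted distance at each candidate:
  X (4, 10): total = 419.8
  Y (0, 15): total = 806.1
  Z (8, 15): total = 720.4
Minimum is at X with total 419.8 km.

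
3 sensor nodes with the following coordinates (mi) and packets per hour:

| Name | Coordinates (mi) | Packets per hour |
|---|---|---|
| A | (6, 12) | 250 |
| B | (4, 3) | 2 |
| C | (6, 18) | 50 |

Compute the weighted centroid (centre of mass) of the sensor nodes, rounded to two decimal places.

The minimiser of Σwᵢ‖p−pᵢ‖² is the weighted centroid p* = (Σwᵢpᵢ)/(Σwᵢ).
Σwᵢ = 302.
Σwᵢxᵢ = 250·6 + 2·4 + 50·6 = 1808.
Σwᵢyᵢ = 250·12 + 2·3 + 50·18 = 3906.
x* = 1808/302 = 5.99, y* = 3906/302 = 12.93.

(5.99, 12.93)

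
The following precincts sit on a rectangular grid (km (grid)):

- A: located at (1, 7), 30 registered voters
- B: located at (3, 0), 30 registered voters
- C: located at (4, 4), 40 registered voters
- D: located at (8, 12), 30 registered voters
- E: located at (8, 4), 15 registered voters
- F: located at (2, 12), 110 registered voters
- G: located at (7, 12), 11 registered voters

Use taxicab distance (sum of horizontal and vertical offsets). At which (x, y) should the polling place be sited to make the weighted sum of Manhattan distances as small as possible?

(2, 12)

Manhattan distance separates: Σwᵢ(|x−xᵢ|+|y−yᵢ|) = Σwᵢ|x−xᵢ| + Σwᵢ|y−yᵢ|, so x and y are optimised independently as 1-D weighted medians.
Total weight W = 266; half = 133.
x-coordinate, sorted with cumulative weight:
  x=1 (A, w=30) cum 30
  x=2 (F, w=110) cum 140  ← median
  x=3 (B, w=30) cum 170
  x=4 (C, w=40) cum 210
  x=7 (G, w=11) cum 221
  x=8 (D, w=30) cum 251
  x=8 (E, w=15) cum 266
⇒ x* = 2
y-coordinate, sorted with cumulative weight:
  y=0 (B, w=30) cum 30
  y=4 (C, w=40) cum 70
  y=4 (E, w=15) cum 85
  y=7 (A, w=30) cum 115
  y=12 (D, w=30) cum 145  ← median
  y=12 (F, w=110) cum 255
  y=12 (G, w=11) cum 266
⇒ y* = 12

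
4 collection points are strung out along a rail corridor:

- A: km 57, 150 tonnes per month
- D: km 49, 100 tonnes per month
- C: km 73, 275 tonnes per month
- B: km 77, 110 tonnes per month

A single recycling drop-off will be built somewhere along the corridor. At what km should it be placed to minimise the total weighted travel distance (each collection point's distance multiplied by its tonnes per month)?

x = 73

For a sum of weighted absolute distances on a line, the optimum is the weighted median (not the mean). Total weight W = 635; half-weight = 317.5.
Sort by position and accumulate weight:
  km 49 (D, w=100) → cum 100
  km 57 (A, w=150) → cum 250
  km 73 (C, w=275) → cum 525  ≥ 317.5 → median here
  km 77 (B, w=110) → cum 635
Optimal location: km 73.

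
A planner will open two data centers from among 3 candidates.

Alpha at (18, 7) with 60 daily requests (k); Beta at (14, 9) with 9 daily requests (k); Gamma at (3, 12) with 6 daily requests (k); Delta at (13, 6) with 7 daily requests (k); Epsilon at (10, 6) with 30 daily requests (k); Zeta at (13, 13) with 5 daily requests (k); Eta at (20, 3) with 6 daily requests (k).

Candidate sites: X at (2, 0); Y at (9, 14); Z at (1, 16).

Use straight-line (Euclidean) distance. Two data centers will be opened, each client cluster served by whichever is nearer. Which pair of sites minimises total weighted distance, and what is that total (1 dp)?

{Y, Z}, total 1193.0

Evaluate every pair (each demand assigned to the nearer of the two):
  {Y, Z}: total = 1193.0
  {X, Y}: total = 1204.1
  {X, Z}: total = 1766.6
Best pair: {Y, Z} with total 1193.0.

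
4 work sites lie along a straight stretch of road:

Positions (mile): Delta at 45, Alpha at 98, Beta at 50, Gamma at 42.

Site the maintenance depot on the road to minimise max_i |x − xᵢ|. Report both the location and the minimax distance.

The 1-center on a line is the midpoint of the two extreme points: leftmost at 42, rightmost at 98.
Optimal location = (42 + 98)/2 = 70; maximum distance = (98 − 42)/2 = 28.

location 70, max distance 28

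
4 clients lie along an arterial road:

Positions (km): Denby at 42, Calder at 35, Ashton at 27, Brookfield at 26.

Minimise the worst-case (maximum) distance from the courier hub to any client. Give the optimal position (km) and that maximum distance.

The 1-center on a line is the midpoint of the two extreme points: leftmost at 26, rightmost at 42.
Optimal location = (26 + 42)/2 = 34; maximum distance = (42 − 26)/2 = 8.

location 34, max distance 8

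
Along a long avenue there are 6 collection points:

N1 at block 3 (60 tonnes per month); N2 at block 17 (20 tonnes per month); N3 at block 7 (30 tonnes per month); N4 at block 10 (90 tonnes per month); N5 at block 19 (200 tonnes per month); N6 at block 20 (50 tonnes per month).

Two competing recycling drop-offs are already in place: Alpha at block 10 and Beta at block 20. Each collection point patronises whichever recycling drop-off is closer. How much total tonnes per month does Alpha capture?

The indifferent point is the midpoint (10+20)/2 = 15; collection points left of it (closer to Alpha at 10) go to Alpha, those right go to Beta.
  N1 at 3 (w=60) → Alpha
  N3 at 7 (w=30) → Alpha
  N4 at 10 (w=90) → Alpha
  N2 at 17 (w=20) → Beta
  N5 at 19 (w=200) → Beta
  N6 at 20 (w=50) → Beta
Alpha captures 180; Beta captures 270.

180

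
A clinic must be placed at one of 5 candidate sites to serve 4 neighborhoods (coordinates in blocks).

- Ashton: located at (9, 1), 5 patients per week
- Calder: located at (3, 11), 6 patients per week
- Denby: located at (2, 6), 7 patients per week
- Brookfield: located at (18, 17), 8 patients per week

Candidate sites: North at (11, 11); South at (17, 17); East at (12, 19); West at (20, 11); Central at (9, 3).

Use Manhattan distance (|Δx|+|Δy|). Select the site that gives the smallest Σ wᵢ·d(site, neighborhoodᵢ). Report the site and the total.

North, total 310 blocks

Total weighted distance at each candidate:
  North (11, 11): total = 310
  South (17, 17): total = 430
  East (12, 19): total = 432
  West (20, 11): total = 432
  Central (9, 3): total = 348
Minimum is at North with total 310 blocks.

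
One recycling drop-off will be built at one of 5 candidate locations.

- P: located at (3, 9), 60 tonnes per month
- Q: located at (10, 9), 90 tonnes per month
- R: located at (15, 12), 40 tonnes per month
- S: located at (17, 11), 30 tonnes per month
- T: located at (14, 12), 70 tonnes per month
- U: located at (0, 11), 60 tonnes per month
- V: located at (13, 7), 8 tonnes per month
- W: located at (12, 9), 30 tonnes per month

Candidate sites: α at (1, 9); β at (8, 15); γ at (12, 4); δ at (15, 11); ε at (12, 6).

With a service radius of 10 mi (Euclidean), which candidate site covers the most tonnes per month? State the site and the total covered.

β, covering 388

Coverage radius r = 10 mi; a point is covered iff (Δx)²+(Δy)² ≤ 10² = 100.
  α (1, 9): covers {P, Q, U} → 210
  β (8, 15): covers {P, Q, R, S, T, U, V, W} → 388
  γ (12, 4): covers {Q, R, S, T, V, W} → 268
  δ (15, 11): covers {Q, R, S, T, V, W} → 268
  ε (12, 6): covers {P, Q, R, S, T, V, W} → 328
Maximum coverage at β: 388 tonnes per month.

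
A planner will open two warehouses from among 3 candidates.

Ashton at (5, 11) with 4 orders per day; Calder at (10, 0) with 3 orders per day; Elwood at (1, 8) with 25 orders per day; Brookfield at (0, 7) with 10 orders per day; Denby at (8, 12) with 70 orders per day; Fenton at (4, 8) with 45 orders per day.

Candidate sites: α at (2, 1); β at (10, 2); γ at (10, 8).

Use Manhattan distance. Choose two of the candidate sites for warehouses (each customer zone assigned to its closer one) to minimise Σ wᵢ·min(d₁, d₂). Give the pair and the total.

{α, γ}, total 1026

Evaluate every pair (each demand assigned to the nearer of the two):
  {α, γ}: total = 1026
  {β, γ}: total = 1063
  {α, β}: total = 1583
Best pair: {α, γ} with total 1026.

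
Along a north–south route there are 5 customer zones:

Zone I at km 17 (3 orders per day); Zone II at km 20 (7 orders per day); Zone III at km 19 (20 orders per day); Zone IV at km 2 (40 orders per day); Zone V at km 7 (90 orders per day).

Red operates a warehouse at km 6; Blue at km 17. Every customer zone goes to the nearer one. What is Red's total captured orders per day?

The indifferent point is the midpoint (6+17)/2 = 11.5; customer zones left of it (closer to Red at 6) go to Red, those right go to Blue.
  Zone IV at 2 (w=40) → Red
  Zone V at 7 (w=90) → Red
  Zone I at 17 (w=3) → Blue
  Zone III at 19 (w=20) → Blue
  Zone II at 20 (w=7) → Blue
Red captures 130; Blue captures 30.

130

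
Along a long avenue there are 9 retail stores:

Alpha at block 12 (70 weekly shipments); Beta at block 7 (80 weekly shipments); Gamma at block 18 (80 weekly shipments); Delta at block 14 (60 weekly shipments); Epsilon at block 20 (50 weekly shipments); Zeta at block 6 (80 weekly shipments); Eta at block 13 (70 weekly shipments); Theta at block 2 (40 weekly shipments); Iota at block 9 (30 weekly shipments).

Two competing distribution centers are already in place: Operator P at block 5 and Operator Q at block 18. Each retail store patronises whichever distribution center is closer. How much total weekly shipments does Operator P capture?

230

The indifferent point is the midpoint (5+18)/2 = 11.5; retail stores left of it (closer to Operator P at 5) go to Operator P, those right go to Operator Q.
  Theta at 2 (w=40) → Operator P
  Zeta at 6 (w=80) → Operator P
  Beta at 7 (w=80) → Operator P
  Iota at 9 (w=30) → Operator P
  Alpha at 12 (w=70) → Operator Q
  Eta at 13 (w=70) → Operator Q
  Delta at 14 (w=60) → Operator Q
  Gamma at 18 (w=80) → Operator Q
  Epsilon at 20 (w=50) → Operator Q
Operator P captures 230; Operator Q captures 330.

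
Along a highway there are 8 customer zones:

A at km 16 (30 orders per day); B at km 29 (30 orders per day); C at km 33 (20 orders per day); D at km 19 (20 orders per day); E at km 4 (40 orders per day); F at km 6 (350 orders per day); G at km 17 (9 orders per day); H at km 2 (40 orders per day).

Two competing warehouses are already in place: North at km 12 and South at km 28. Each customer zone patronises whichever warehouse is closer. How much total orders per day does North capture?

The indifferent point is the midpoint (12+28)/2 = 20; customer zones left of it (closer to North at 12) go to North, those right go to South.
  H at 2 (w=40) → North
  E at 4 (w=40) → North
  F at 6 (w=350) → North
  A at 16 (w=30) → North
  G at 17 (w=9) → North
  D at 19 (w=20) → North
  B at 29 (w=30) → South
  C at 33 (w=20) → South
North captures 489; South captures 50.

489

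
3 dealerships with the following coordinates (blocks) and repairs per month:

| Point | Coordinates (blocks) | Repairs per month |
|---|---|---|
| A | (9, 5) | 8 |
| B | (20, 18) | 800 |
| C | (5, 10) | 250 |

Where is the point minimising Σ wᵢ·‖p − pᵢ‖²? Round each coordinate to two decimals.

(16.37, 16.01)

The minimiser of Σwᵢ‖p−pᵢ‖² is the weighted centroid p* = (Σwᵢpᵢ)/(Σwᵢ).
Σwᵢ = 1058.
Σwᵢxᵢ = 8·9 + 800·20 + 250·5 = 17322.
Σwᵢyᵢ = 8·5 + 800·18 + 250·10 = 16940.
x* = 17322/1058 = 16.37, y* = 16940/1058 = 16.01.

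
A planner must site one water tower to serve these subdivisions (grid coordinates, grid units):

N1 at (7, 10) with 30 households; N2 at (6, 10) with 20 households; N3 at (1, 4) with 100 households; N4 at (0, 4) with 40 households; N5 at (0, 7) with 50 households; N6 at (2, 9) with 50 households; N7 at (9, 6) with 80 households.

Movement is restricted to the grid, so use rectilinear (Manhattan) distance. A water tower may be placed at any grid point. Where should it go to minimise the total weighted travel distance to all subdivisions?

(1, 6)

Manhattan distance separates: Σwᵢ(|x−xᵢ|+|y−yᵢ|) = Σwᵢ|x−xᵢ| + Σwᵢ|y−yᵢ|, so x and y are optimised independently as 1-D weighted medians.
Total weight W = 370; half = 185.
x-coordinate, sorted with cumulative weight:
  x=0 (N4, w=40) cum 40
  x=0 (N5, w=50) cum 90
  x=1 (N3, w=100) cum 190  ← median
  x=2 (N6, w=50) cum 240
  x=6 (N2, w=20) cum 260
  x=7 (N1, w=30) cum 290
  x=9 (N7, w=80) cum 370
⇒ x* = 1
y-coordinate, sorted with cumulative weight:
  y=4 (N3, w=100) cum 100
  y=4 (N4, w=40) cum 140
  y=6 (N7, w=80) cum 220  ← median
  y=7 (N5, w=50) cum 270
  y=9 (N6, w=50) cum 320
  y=10 (N1, w=30) cum 350
  y=10 (N2, w=20) cum 370
⇒ y* = 6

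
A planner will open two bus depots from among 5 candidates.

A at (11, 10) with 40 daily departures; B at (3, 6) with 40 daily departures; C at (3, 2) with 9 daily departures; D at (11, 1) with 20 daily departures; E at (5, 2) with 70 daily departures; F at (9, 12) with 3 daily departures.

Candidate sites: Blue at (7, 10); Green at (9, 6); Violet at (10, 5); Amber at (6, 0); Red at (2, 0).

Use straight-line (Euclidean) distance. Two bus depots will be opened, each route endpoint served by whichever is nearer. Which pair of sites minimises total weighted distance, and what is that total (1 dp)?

Evaluate every pair (each demand assigned to the nearer of the two):
  {Blue, Amber}: total = 685.7
  {Green, Amber}: total = 727.8
  {Violet, Amber}: total = 764.9
  {Green, Red}: total = 817.1
  {Violet, Red}: total = 823.5
  {Blue, Red}: total = 848.4
  {Blue, Violet}: total = 953.9
  {Blue, Green}: total = 963.3
  {Green, Violet}: total = 980.2
  {Amber, Red}: total = 1006.3
Best pair: {Blue, Amber} with total 685.7.

{Blue, Amber}, total 685.7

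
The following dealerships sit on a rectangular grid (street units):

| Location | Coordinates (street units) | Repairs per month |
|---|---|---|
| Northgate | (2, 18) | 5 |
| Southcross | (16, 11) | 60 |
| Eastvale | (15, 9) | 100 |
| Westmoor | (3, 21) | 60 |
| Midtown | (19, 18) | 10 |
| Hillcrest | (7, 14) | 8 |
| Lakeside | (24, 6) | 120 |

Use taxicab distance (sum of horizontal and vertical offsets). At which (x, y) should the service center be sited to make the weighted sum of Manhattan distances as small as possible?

(16, 9)

Manhattan distance separates: Σwᵢ(|x−xᵢ|+|y−yᵢ|) = Σwᵢ|x−xᵢ| + Σwᵢ|y−yᵢ|, so x and y are optimised independently as 1-D weighted medians.
Total weight W = 363; half = 181.5.
x-coordinate, sorted with cumulative weight:
  x=2 (Northgate, w=5) cum 5
  x=3 (Westmoor, w=60) cum 65
  x=7 (Hillcrest, w=8) cum 73
  x=15 (Eastvale, w=100) cum 173
  x=16 (Southcross, w=60) cum 233  ← median
  x=19 (Midtown, w=10) cum 243
  x=24 (Lakeside, w=120) cum 363
⇒ x* = 16
y-coordinate, sorted with cumulative weight:
  y=6 (Lakeside, w=120) cum 120
  y=9 (Eastvale, w=100) cum 220  ← median
  y=11 (Southcross, w=60) cum 280
  y=14 (Hillcrest, w=8) cum 288
  y=18 (Northgate, w=5) cum 293
  y=18 (Midtown, w=10) cum 303
  y=21 (Westmoor, w=60) cum 363
⇒ y* = 9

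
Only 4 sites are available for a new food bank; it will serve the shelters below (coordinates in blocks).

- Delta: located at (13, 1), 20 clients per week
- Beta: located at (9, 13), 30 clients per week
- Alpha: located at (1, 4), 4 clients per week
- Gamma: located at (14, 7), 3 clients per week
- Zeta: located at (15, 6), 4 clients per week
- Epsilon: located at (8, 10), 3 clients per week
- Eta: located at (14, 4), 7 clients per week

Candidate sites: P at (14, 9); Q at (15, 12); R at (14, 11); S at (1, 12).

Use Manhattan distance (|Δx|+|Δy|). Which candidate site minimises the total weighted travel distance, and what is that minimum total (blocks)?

P, total 600 blocks

Total weighted distance at each candidate:
  P (14, 9): total = 600
  Q (15, 12): total = 690
  R (14, 11): total = 616
  S (1, 12): total = 1070
Minimum is at P with total 600 blocks.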